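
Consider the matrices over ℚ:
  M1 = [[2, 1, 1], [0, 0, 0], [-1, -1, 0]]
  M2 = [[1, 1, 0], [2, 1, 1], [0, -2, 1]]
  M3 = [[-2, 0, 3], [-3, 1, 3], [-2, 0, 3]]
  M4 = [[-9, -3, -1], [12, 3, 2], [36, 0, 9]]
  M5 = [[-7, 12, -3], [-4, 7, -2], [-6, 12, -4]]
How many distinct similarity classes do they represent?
Characteristic polynomials: χ_{M1} = x(x - 1)^2, χ_{M2} = (x - 1)^3, χ_{M3} = x(x - 1)^2, χ_{M4} = (x - 3)^2(x + 3), χ_{M5} = (x + 1)^2(x + 2).

{M1}: invariant factors x(x - 1)^2.

{M2}: invariant factors (x - 1)^3.

{M3}: invariant factors x - 1, x(x - 1).

{M4}: invariant factors (x - 3)^2(x + 3).

{M5}: invariant factors x + 1, (x + 1)(x + 2).

Matrices are similar if and only if their invariant-factor lists agree; the partition into similarity classes is {M1}, {M2}, {M3}, {M4}, {M5}.

5 classes: {M1}, {M2}, {M3}, {M4}, {M5}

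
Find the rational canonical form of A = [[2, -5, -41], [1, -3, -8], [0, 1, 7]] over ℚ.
R = [[0, 0, -32], [1, 0, 0], [0, 1, 6]]

The invariant factors of A (the non-unit diagonal entries of the Smith normal form of xI - A over ℚ[x]) are (x - 4)^2(x + 2), each dividing the next. The characteristic polynomial is their product, (x - 4)^2(x + 2).

The rational canonical form is the block-diagonal matrix of companion matrices C(f_i):
R = [[0, 0, -32], [1, 0, 0], [0, 1, 6]].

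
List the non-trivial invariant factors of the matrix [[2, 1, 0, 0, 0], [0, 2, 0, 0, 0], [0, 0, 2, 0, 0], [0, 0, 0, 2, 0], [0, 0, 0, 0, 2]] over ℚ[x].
The Jordan structure of A has elementary divisors (x - 2)^2, (x - 2), (x - 2), (x - 2). Arranging the block sizes at each eigenvalue in decreasing order and taking row products gives the invariant factors.

Invariant factors (smallest first, each dividing the next): x - 2, x - 2, x - 2, (x - 2)^2.

Check: the last factor (x - 2)^2 is the minimal polynomial, and the product (x - 2)^5 is the characteristic polynomial.

x - 2, x - 2, x - 2, (x - 2)^2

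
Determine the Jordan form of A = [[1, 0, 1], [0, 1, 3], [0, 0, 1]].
J = [[1, 1, 0], [0, 1, 0], [0, 0, 1]]

The characteristic polynomial is det(xI - A) = (x - 1)^3, so the eigenvalues are 1 (algebraic multiplicity 3).

For λ = 1: rank(A - I) = 1, rank((A - I)^2) = 0. The eigenspace has dimension 3 - 1 = 2, so there are 2 Jordan blocks; the rank sequence gives block sizes [2, 1].

Assembling the blocks gives the Jordan form J above.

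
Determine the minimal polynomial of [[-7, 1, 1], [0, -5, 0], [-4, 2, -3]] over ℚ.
m_A(x) = (x + 5)^2

The characteristic polynomial factors as (x + 5)^3. The minimal polynomial is ∏(x - λ)^{k_λ} where k_λ is the size of the largest Jordan block at λ.

For λ = -5: rank(A + 5I) = 1, and the largest Jordan block has size 2 (the smallest k with rank((A + 5I)^k) = rank((A + 5I)^(k+1))).

So m_A(x) = (x + 5)^2.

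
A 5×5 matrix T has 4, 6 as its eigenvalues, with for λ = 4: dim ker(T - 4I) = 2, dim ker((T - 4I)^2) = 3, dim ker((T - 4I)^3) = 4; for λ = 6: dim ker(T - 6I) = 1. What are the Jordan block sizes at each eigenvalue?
Jordan blocks: (4, 3), (4, 1), (6, 1)

λ = 4: successive nullity increments [2, 1, 1] count blocks of size ≥ k; block sizes are [3, 1].
λ = 6: successive nullity increments [1] count blocks of size ≥ k; block sizes are [1].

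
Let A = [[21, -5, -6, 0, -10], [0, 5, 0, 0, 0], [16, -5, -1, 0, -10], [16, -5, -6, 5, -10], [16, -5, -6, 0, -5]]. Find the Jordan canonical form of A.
The characteristic polynomial is det(xI - A) = (x - 5)^5, so the eigenvalues are 5 (algebraic multiplicity 5).

For λ = 5: rank(A - 5I) = 1, rank((A - 5I)^2) = 0. The eigenspace has dimension 5 - 1 = 4, so there are 4 Jordan blocks; the rank sequence gives block sizes [2, 1, 1, 1].

Assembling the blocks gives the Jordan form J above.

J = [[5, 1, 0, 0, 0], [0, 5, 0, 0, 0], [0, 0, 5, 0, 0], [0, 0, 0, 5, 0], [0, 0, 0, 0, 5]]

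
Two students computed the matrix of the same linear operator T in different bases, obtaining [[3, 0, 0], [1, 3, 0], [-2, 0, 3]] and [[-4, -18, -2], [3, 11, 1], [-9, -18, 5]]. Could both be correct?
trace(A) = 9 but trace(B) = 12. The trace is a similarity invariant, so A and B are not similar.

No.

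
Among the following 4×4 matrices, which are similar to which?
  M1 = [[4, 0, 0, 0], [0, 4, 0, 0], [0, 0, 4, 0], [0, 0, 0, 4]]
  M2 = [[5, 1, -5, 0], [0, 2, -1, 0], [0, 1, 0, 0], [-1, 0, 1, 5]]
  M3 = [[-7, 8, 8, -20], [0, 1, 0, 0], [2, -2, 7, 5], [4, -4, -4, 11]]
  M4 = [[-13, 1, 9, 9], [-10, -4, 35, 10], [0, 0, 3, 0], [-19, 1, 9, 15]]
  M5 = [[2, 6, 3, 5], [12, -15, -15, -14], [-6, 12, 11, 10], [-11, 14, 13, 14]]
4 classes: {M1}, {M2, M5}, {M3}, {M4}

Characteristic polynomials: χ_{M1} = (x - 4)^4, χ_{M2} = (x - 5)^2(x - 1)^2, χ_{M3} = (x - 5)^2(x - 1)^2, χ_{M4} = (x - 6)(x - 3)(x + 4)^2, χ_{M5} = (x - 5)^2(x - 1)^2.

{M1}: invariant factors x - 4, x - 4, x - 4, x - 4.

{M2, M5}: invariant factors (x - 5)^2(x - 1)^2.

{M3}: invariant factors x - 1, (x - 5)^2(x - 1).

{M4}: invariant factors (x - 6)(x - 3)(x + 4)^2.

Matrices are similar if and only if their invariant-factor lists agree; the partition into similarity classes is {M1}, {M2, M5}, {M3}, {M4}.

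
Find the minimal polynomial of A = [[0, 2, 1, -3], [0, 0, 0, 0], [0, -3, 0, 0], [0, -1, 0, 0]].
m_A(x) = x^2

The characteristic polynomial factors as x^4. The minimal polynomial is ∏(x - λ)^{k_λ} where k_λ is the size of the largest Jordan block at λ.

For λ = 0: rank(A) = 2, and the largest Jordan block has size 2 (the smallest k with rank(A^k) = rank(A^(k+1))).

So m_A(x) = x^2.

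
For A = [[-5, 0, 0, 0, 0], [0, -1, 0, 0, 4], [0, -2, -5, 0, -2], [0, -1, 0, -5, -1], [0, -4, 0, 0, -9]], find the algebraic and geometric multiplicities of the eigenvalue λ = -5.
The characteristic polynomial is (x + 5)^5, so the factor x + 5 appears with exponent 5: the algebraic multiplicity is 5.

rank(A + 5I) = 1, so the eigenspace has dimension 5 - 1 = 4: the geometric multiplicity is 4.

Since 4 < 5, A is not diagonalizable.

algebraic multiplicity 5, geometric multiplicity 4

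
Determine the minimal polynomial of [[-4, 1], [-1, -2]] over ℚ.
m_A(x) = (x + 3)^2

The characteristic polynomial factors as (x + 3)^2. The minimal polynomial is ∏(x - λ)^{k_λ} where k_λ is the size of the largest Jordan block at λ.

For λ = -3: rank(A + 3I) = 1, and the largest Jordan block has size 2 (the smallest k with rank((A + 3I)^k) = rank((A + 3I)^(k+1))).

So m_A(x) = (x + 3)^2.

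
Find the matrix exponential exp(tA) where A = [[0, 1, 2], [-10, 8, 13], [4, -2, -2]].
A has Jordan form J = [[2, 1, 0], [0, 2, 1], [0, 0, 2]] with A = PJP^{-1}, so e^{tA} = P e^{tJ} P^{-1}.

For a Jordan block J_k(λ), e^{tJ_k(λ)} = e^{λt} · (I + tN + t^2 N^2/2! + ... + t^{k-1} N^{k-1}/(k-1)!) where N is the nilpotent superdiagonal part.

Assembling the blocks and conjugating back gives the entries of e^{tA} as shown above.

e^{tA} = [[(t^2 - 2*t + 1)*e^{2*t}, t*e^{2*t}, t*(t + 4)*e^{2*t}/2], [2*t*(3*t - 5)*e^{2*t}, (6*t + 1)*e^{2*t}, t*(3*t + 13)*e^{2*t}], [2*t*(2 - t)*e^{2*t}, -2*t*e^{2*t}, (-t^2 - 4*t + 1)*e^{2*t}]]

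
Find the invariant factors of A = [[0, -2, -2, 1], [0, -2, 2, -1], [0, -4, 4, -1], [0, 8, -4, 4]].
x - 2, x(x - 2)^2

The Jordan structure of A has elementary divisors x, (x - 2)^2, (x - 2). Arranging the block sizes at each eigenvalue in decreasing order and taking row products gives the invariant factors.

Invariant factors (smallest first, each dividing the next): x - 2, x(x - 2)^2.

Check: the last factor x(x - 2)^2 is the minimal polynomial, and the product x(x - 2)^3 is the characteristic polynomial.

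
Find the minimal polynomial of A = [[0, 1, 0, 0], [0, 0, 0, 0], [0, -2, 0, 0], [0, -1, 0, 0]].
m_A(x) = x^2

The characteristic polynomial factors as x^4. The minimal polynomial is ∏(x - λ)^{k_λ} where k_λ is the size of the largest Jordan block at λ.

For λ = 0: rank(A) = 1, and the largest Jordan block has size 2 (the smallest k with rank(A^k) = rank(A^(k+1))).

So m_A(x) = x^2.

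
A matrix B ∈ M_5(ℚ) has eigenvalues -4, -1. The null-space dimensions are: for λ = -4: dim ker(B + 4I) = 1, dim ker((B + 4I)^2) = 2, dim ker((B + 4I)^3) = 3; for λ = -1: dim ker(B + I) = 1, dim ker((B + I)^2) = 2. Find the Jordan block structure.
λ = -4: successive nullity increments [1, 1, 1] count blocks of size ≥ k; block sizes are [3].
λ = -1: successive nullity increments [1, 1] count blocks of size ≥ k; block sizes are [2].

Jordan blocks: (-4, 3), (-1, 2)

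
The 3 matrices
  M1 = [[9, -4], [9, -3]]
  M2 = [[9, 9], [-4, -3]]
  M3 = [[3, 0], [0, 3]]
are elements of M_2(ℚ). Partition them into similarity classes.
Characteristic polynomials: χ_{M1} = (x - 3)^2, χ_{M2} = (x - 3)^2, χ_{M3} = (x - 3)^2.

{M1, M2}: invariant factors (x - 3)^2.

{M3}: invariant factors x - 3, x - 3.

Matrices are similar if and only if their invariant-factor lists agree; the partition into similarity classes is {M1, M2}, {M3}.

2 classes: {M1, M2}, {M3}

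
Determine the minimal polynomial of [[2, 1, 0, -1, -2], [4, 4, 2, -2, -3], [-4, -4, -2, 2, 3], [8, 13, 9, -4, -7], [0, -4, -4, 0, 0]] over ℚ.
m_A(x) = x^3

The characteristic polynomial factors as x^5. The minimal polynomial is ∏(x - λ)^{k_λ} where k_λ is the size of the largest Jordan block at λ.

For λ = 0: rank(A) = 3, and the largest Jordan block has size 3 (the smallest k with rank(A^k) = rank(A^(k+1))).

So m_A(x) = x^3.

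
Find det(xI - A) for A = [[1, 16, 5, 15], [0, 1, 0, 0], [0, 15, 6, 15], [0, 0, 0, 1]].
xI - A = [[x - 1, -16, -5, -15], [0, x - 1, 0, 0], [0, -15, x - 6, -15], [0, 0, 0, x - 1]].

Expanding det(xI - A) along the first row:
det(xI - A) = + (x - 1)·det([[x - 1, 0, 0], [-15, x - 6, -15], [0, 0, x - 1]]) - (-16)·det([[0, 0, 0], [0, x - 6, -15], [0, 0, x - 1]]) + (-5)·det([[0, x - 1, 0], [0, -15, -15], [0, 0, x - 1]]) - (-15)·det([[0, x - 1, 0], [0, -15, x - 6], [0, 0, 0]]).

Evaluating gives χ_A(x) = x^4 - 9x^3 + 21x^2 - 19x + 6 = (x - 6)(x - 1)^3.

χ_A(x) = (x - 6)(x - 1)^3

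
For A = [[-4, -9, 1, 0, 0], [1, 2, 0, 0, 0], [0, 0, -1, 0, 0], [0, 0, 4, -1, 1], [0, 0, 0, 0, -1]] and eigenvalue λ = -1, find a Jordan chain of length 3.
We seek v_1 ∈ ker((A + I)^3) \ ker((A + I)^2), then set v_{i+1} = (A + I) v_i.

One such chain is v_1 = [[0, 0, 1, 2, 0]]^T, v_2 = [[1, 0, 0, 4, 0]]^T, v_3 = [[-3, 1, 0, 0, 0]]^T. Check: (A + I) v_3 = [[0, 0, 0, 0, 0]]^T = 0.

v_1 = [[0, 0, 1, 2, 0]]^T, v_2 = [[1, 0, 0, 4, 0]]^T, v_3 = [[-3, 1, 0, 0, 0]]^T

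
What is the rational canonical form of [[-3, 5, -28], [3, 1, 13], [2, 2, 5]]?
R = [[0, 0, 6], [1, 0, -2], [0, 1, 3]]

The invariant factors of A (the non-unit diagonal entries of the Smith normal form of xI - A over ℚ[x]) are (x - 3)(x^2 + 2), each dividing the next. The characteristic polynomial is their product, (x - 3)(x^2 + 2).

The rational canonical form is the block-diagonal matrix of companion matrices C(f_i):
R = [[0, 0, 6], [1, 0, -2], [0, 1, 3]].

Note the characteristic polynomial does not split into linear factors over ℚ, so A has no Jordan form over ℚ; the rational canonical form exists over any field.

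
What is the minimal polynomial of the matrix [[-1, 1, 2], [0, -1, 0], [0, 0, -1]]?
m_A(x) = (x + 1)^2

The characteristic polynomial factors as (x + 1)^3. The minimal polynomial is ∏(x - λ)^{k_λ} where k_λ is the size of the largest Jordan block at λ.

For λ = -1: rank(A + I) = 1, and the largest Jordan block has size 2 (the smallest k with rank((A + I)^k) = rank((A + I)^(k+1))).

So m_A(x) = (x + 1)^2.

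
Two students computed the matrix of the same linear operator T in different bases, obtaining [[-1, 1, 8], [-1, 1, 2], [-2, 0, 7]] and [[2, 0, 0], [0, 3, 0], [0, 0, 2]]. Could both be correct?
Both have characteristic polynomial (x - 3)(x - 2)^2, but the minimal polynomial of A is (x - 3)(x - 2)^2 while the minimal polynomial of B is (x - 3)(x - 2). The minimal polynomial is a similarity invariant, so A and B are not similar.

No.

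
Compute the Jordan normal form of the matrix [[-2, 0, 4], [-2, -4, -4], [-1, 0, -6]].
The characteristic polynomial is det(xI - A) = (x + 4)^3, so the eigenvalues are -4 (algebraic multiplicity 3).

For λ = -4: rank(A + 4I) = 1, rank((A + 4I)^2) = 0. The eigenspace has dimension 3 - 1 = 2, so there are 2 Jordan blocks; the rank sequence gives block sizes [2, 1].

Assembling the blocks gives the Jordan form J above.

J = [[-4, 1, 0], [0, -4, 0], [0, 0, -4]]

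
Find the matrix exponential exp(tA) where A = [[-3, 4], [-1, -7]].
A has Jordan form J = [[-5, 1], [0, -5]] with A = PJP^{-1}, so e^{tA} = P e^{tJ} P^{-1}.

For a Jordan block J_k(λ), e^{tJ_k(λ)} = e^{λt} · (I + tN + t^2 N^2/2! + ... + t^{k-1} N^{k-1}/(k-1)!) where N is the nilpotent superdiagonal part.

Assembling the blocks and conjugating back gives the entries of e^{tA} as shown above.

e^{tA} = [[(2*t + 1)*e^{-5*t}, 4*t*e^{-5*t}], [-t*e^{-5*t}, (1 - 2*t)*e^{-5*t}]]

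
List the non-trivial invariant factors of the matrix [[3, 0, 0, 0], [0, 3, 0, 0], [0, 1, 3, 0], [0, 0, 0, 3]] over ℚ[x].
x - 3, x - 3, (x - 3)^2

The Jordan structure of A has elementary divisors (x - 3)^2, (x - 3), (x - 3). Arranging the block sizes at each eigenvalue in decreasing order and taking row products gives the invariant factors.

Invariant factors (smallest first, each dividing the next): x - 3, x - 3, (x - 3)^2.

Check: the last factor (x - 3)^2 is the minimal polynomial, and the product (x - 3)^4 is the characteristic polynomial.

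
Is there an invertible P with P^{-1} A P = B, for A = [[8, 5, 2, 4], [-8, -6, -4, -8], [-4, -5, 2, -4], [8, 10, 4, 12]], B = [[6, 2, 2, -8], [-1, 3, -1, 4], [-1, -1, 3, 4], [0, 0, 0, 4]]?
Two matrices over a field are similar if and only if they have the same invariant factors.

Both A and B have characteristic polynomial (x - 4)^4 and minimal polynomial (x - 4)^2. Computing further, both have invariant factors x - 4, x - 4, (x - 4)^2. Hence A and B are similar.

Yes.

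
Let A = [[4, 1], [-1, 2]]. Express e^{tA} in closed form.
e^{tA} = [[(t + 1)*e^{3*t}, t*e^{3*t}], [-t*e^{3*t}, (1 - t)*e^{3*t}]]

A has Jordan form J = [[3, 1], [0, 3]] with A = PJP^{-1}, so e^{tA} = P e^{tJ} P^{-1}.

For a Jordan block J_k(λ), e^{tJ_k(λ)} = e^{λt} · (I + tN + t^2 N^2/2! + ... + t^{k-1} N^{k-1}/(k-1)!) where N is the nilpotent superdiagonal part.

Assembling the blocks and conjugating back gives the entries of e^{tA} as shown above.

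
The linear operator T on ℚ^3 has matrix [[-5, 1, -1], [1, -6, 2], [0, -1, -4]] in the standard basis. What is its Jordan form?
The characteristic polynomial is det(xI - A) = (x + 5)^3, so the eigenvalues are -5 (algebraic multiplicity 3).

For λ = -5: rank(A + 5I) = 2, rank((A + 5I)^2) = 1, rank((A + 5I)^3) = 0. The eigenspace has dimension 3 - 2 = 1, so there is 1 Jordan block; the rank sequence gives block sizes [3].

Assembling the blocks gives the Jordan form J above.

J = [[-5, 1, 0], [0, -5, 1], [0, 0, -5]]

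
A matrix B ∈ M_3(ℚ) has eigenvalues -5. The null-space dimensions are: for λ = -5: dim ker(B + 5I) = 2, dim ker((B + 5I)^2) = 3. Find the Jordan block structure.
λ = -5: successive nullity increments [2, 1] count blocks of size ≥ k; block sizes are [2, 1].

Jordan blocks: (-5, 2), (-5, 1)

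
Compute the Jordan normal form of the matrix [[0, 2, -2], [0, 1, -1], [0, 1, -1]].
J = [[0, 1, 0], [0, 0, 0], [0, 0, 0]]

The characteristic polynomial is det(xI - A) = x^3, so the eigenvalues are 0 (algebraic multiplicity 3).

For λ = 0: rank(A) = 1, rank(A^2) = 0. The eigenspace has dimension 3 - 1 = 2, so there are 2 Jordan blocks; the rank sequence gives block sizes [2, 1].

Assembling the blocks gives the Jordan form J above.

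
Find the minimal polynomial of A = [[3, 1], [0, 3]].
The characteristic polynomial factors as (x - 3)^2. The minimal polynomial is ∏(x - λ)^{k_λ} where k_λ is the size of the largest Jordan block at λ.

For λ = 3: rank(A - 3I) = 1, and the largest Jordan block has size 2 (the smallest k with rank((A - 3I)^k) = rank((A - 3I)^(k+1))).

So m_A(x) = (x - 3)^2.

m_A(x) = (x - 3)^2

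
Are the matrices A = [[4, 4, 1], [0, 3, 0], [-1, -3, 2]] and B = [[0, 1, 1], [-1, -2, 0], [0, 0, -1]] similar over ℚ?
trace(A) = 9 but trace(B) = -3. The trace is a similarity invariant, so A and B are not similar.

No.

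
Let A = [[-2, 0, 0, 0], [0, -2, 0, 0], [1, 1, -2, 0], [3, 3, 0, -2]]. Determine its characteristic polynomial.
xI - A = [[x + 2, 0, 0, 0], [0, x + 2, 0, 0], [-1, -1, x + 2, 0], [-3, -3, 0, x + 2]].

Expanding det(xI - A) along the first row:
det(xI - A) = + (x + 2)·det([[x + 2, 0, 0], [-1, x + 2, 0], [-3, 0, x + 2]]) - (0)·det([[0, 0, 0], [-1, x + 2, 0], [-3, 0, x + 2]]) + (0)·det([[0, x + 2, 0], [-1, -1, 0], [-3, -3, x + 2]]) - (0)·det([[0, x + 2, 0], [-1, -1, x + 2], [-3, -3, 0]]).

Evaluating gives χ_A(x) = x^4 + 8x^3 + 24x^2 + 32x + 16 = (x + 2)^4.

χ_A(x) = (x + 2)^4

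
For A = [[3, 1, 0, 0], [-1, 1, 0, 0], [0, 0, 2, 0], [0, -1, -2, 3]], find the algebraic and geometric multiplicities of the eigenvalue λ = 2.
The characteristic polynomial is (x - 3)(x - 2)^3, so the factor x - 2 appears with exponent 3: the algebraic multiplicity is 3.

rank(A - 2I) = 2, so the eigenspace has dimension 4 - 2 = 2: the geometric multiplicity is 2.

Since 2 < 3, A is not diagonalizable.

algebraic multiplicity 3, geometric multiplicity 2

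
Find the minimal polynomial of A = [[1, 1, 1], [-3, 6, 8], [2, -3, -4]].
The characteristic polynomial factors as (x - 1)^3. The minimal polynomial is ∏(x - λ)^{k_λ} where k_λ is the size of the largest Jordan block at λ.

For λ = 1: rank(A - I) = 2, and the largest Jordan block has size 3 (the smallest k with rank((A - I)^k) = rank((A - I)^(k+1))).

So m_A(x) = (x - 1)^3.

m_A(x) = (x - 1)^3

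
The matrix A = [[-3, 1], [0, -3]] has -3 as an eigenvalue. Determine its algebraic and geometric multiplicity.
The characteristic polynomial is (x + 3)^2, so the factor x + 3 appears with exponent 2: the algebraic multiplicity is 2.

rank(A + 3I) = 1, so the eigenspace has dimension 2 - 1 = 1: the geometric multiplicity is 1.

Since 1 < 2, A is not diagonalizable.

algebraic multiplicity 2, geometric multiplicity 1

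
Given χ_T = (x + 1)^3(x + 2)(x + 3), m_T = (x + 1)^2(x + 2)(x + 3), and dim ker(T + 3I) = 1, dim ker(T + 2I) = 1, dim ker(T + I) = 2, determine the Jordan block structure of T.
λ = -3: algebraic multiplicity 1 (exponent in χ_T), largest block size 1 (exponent in m_T), 1 block (geometric multiplicity). This forces block sizes [1].
λ = -2: algebraic multiplicity 1 (exponent in χ_T), largest block size 1 (exponent in m_T), 1 block (geometric multiplicity). This forces block sizes [1].
λ = -1: algebraic multiplicity 3 (exponent in χ_T), largest block size 2 (exponent in m_T), 2 blocks (geometric multiplicity). These force block sizes [2, 1].

Jordan blocks: (-3, 1), (-2, 1), (-1, 2), (-1, 1)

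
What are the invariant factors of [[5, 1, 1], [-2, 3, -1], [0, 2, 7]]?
The Jordan structure of A has elementary divisors (x - 5)^3. Arranging the block sizes at each eigenvalue in decreasing order and taking row products gives the invariant factors.

Invariant factors (smallest first, each dividing the next): (x - 5)^3.

Check: the last factor (x - 5)^3 is the minimal polynomial, and the product (x - 5)^3 is the characteristic polynomial.

(x - 5)^3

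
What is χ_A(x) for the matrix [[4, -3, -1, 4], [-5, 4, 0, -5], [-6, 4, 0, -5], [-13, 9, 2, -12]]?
xI - A = [[x - 4, 3, 1, -4], [5, x - 4, 0, 5], [6, -4, x, 5], [13, -9, -2, x + 12]].

Expanding det(xI - A) along the first row:
det(xI - A) = + (x - 4)·det([[x - 4, 0, 5], [-4, x, 5], [-9, -2, x + 12]]) - (3)·det([[5, 0, 5], [6, x, 5], [13, -2, x + 12]]) + (1)·det([[5, x - 4, 5], [6, -4, 5], [13, -9, x + 12]]) - (-4)·det([[5, x - 4, 0], [6, -4, x], [13, -9, -2]]).

Evaluating gives χ_A(x) = x^4 + 4x^3 + 6x^2 + 4x + 1 = (x + 1)^4.

χ_A(x) = (x + 1)^4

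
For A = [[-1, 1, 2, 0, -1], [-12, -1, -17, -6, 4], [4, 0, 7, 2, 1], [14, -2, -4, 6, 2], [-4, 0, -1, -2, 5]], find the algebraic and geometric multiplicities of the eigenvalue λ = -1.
The characteristic polynomial is (x - 6)^3(x + 1)^2, so the factor x + 1 appears with exponent 2: the algebraic multiplicity is 2.

rank(A + I) = 4, so the eigenspace has dimension 5 - 4 = 1: the geometric multiplicity is 1.

Since 1 < 2, A is not diagonalizable.

algebraic multiplicity 2, geometric multiplicity 1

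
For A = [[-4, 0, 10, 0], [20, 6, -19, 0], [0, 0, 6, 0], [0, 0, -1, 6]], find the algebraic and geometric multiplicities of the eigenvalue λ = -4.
algebraic multiplicity 1, geometric multiplicity 1

The characteristic polynomial is (x - 6)^3(x + 4), so the factor x + 4 appears with exponent 1: the algebraic multiplicity is 1.

rank(A + 4I) = 3, so the eigenspace has dimension 4 - 3 = 1: the geometric multiplicity is 1.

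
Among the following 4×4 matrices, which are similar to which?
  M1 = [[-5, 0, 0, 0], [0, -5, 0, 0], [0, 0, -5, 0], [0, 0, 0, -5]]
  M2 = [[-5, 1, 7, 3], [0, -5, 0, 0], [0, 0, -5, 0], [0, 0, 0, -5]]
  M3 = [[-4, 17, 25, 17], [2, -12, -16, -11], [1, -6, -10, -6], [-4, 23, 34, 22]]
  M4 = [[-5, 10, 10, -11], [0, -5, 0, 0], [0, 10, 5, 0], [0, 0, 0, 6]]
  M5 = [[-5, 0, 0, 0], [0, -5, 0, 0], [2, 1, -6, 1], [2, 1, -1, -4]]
Characteristic polynomials: χ_{M1} = (x + 5)^4, χ_{M2} = (x + 5)^4, χ_{M3} = (x + 1)^4, χ_{M4} = (x - 6)(x - 5)(x + 5)^2, χ_{M5} = (x + 5)^4.

{M1}: invariant factors x + 5, x + 5, x + 5, x + 5.

{M2, M5}: invariant factors x + 5, x + 5, (x + 5)^2.

{M3}: invariant factors x + 1, (x + 1)^3.

{M4}: invariant factors x + 5, (x - 6)(x - 5)(x + 5).

Matrices are similar if and only if their invariant-factor lists agree; the partition into similarity classes is {M1}, {M2, M5}, {M3}, {M4}.

4 classes: {M1}, {M2, M5}, {M3}, {M4}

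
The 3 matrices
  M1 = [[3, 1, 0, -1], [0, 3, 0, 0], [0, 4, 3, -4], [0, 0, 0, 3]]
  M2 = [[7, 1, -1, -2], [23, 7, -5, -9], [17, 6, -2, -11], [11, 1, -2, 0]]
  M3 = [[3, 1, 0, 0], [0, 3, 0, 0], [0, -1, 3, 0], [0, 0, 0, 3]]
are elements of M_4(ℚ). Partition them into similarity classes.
Characteristic polynomials: χ_{M1} = (x - 3)^4, χ_{M2} = (x - 3)^4, χ_{M3} = (x - 3)^4.

{M1, M3}: invariant factors x - 3, x - 3, (x - 3)^2.

{M2}: invariant factors (x - 3)^2, (x - 3)^2.

Matrices are similar if and only if their invariant-factor lists agree; the partition into similarity classes is {M1, M3}, {M2}.

2 classes: {M1, M3}, {M2}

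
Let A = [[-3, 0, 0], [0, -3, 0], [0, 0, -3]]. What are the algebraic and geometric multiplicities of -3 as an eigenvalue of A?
The characteristic polynomial is (x + 3)^3, so the factor x + 3 appears with exponent 3: the algebraic multiplicity is 3.

rank(A + 3I) = 0, so the eigenspace has dimension 3 - 0 = 3: the geometric multiplicity is 3.

algebraic multiplicity 3, geometric multiplicity 3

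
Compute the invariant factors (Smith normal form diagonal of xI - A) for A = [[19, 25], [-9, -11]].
The Jordan structure of A has elementary divisors (x - 4)^2. Arranging the block sizes at each eigenvalue in decreasing order and taking row products gives the invariant factors.

Invariant factors (smallest first, each dividing the next): (x - 4)^2.

Check: the last factor (x - 4)^2 is the minimal polynomial, and the product (x - 4)^2 is the characteristic polynomial.

(x - 4)^2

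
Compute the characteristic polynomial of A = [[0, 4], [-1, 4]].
χ_A(x) = (x - 2)^2

xI - A = [[x, -4], [1, x - 4]].

Expanding det(xI - A) along the first row:
det(xI - A) = + (x)·det([[x - 4]]) - (-4)·det([[1]]).

Evaluating gives χ_A(x) = x^2 - 4x + 4 = (x - 2)^2.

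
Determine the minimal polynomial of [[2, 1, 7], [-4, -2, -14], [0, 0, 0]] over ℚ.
m_A(x) = x^2

The characteristic polynomial factors as x^3. The minimal polynomial is ∏(x - λ)^{k_λ} where k_λ is the size of the largest Jordan block at λ.

For λ = 0: rank(A) = 1, and the largest Jordan block has size 2 (the smallest k with rank(A^k) = rank(A^(k+1))).

So m_A(x) = x^2.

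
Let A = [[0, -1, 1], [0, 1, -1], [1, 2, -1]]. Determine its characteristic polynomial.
χ_A(x) = x^3

xI - A = [[x, 1, -1], [0, x - 1, 1], [-1, -2, x + 1]].

Expanding det(xI - A) along the first row:
det(xI - A) = + (x)·det([[x - 1, 1], [-2, x + 1]]) - (1)·det([[0, 1], [-1, x + 1]]) + (-1)·det([[0, x - 1], [-1, -2]]).

Evaluating gives χ_A(x) = x^3.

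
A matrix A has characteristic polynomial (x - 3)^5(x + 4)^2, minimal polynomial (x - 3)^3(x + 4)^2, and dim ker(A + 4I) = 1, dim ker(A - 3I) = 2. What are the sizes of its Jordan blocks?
λ = -4: algebraic multiplicity 2 (exponent in χ_A), largest block size 2 (exponent in m_A), 1 block (geometric multiplicity). This forces block sizes [2].
λ = 3: algebraic multiplicity 5 (exponent in χ_A), largest block size 3 (exponent in m_A), 2 blocks (geometric multiplicity). These force block sizes [3, 2].

Jordan blocks: (-4, 2), (3, 3), (3, 2)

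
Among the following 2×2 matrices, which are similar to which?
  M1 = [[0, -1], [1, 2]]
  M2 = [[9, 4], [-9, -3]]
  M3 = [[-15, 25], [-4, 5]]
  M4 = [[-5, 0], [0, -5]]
4 classes: {M1}, {M2}, {M3}, {M4}

Characteristic polynomials: χ_{M1} = (x - 1)^2, χ_{M2} = (x - 3)^2, χ_{M3} = (x + 5)^2, χ_{M4} = (x + 5)^2.

{M1}: invariant factors (x - 1)^2.

{M2}: invariant factors (x - 3)^2.

{M3}: invariant factors (x + 5)^2.

{M4}: invariant factors x + 5, x + 5.

Matrices are similar if and only if their invariant-factor lists agree; the partition into similarity classes is {M1}, {M2}, {M3}, {M4}.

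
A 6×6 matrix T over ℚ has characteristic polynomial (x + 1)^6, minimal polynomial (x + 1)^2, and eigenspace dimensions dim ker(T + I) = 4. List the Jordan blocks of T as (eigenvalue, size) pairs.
Jordan blocks: (-1, 2), (-1, 2), (-1, 1), (-1, 1)

λ = -1: algebraic multiplicity 6 (exponent in χ_T), largest block size 2 (exponent in m_T), 4 blocks (geometric multiplicity). These force block sizes [2, 2, 1, 1].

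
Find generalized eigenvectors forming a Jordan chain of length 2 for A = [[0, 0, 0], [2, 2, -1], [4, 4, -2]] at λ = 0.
v_1 = [[0, 1, 1]]^T, v_2 = [[0, 1, 2]]^T

We seek v_1 ∈ ker(A^2) \ ker(A), then set v_{i+1} = A v_i.

One such chain is v_1 = [[0, 1, 1]]^T, v_2 = [[0, 1, 2]]^T. Check: A v_2 = [[0, 0, 0]]^T = 0.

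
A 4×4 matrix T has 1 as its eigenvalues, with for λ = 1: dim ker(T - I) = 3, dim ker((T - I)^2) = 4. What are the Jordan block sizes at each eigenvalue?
Jordan blocks: (1, 2), (1, 1), (1, 1)

λ = 1: successive nullity increments [3, 1] count blocks of size ≥ k; block sizes are [2, 1, 1].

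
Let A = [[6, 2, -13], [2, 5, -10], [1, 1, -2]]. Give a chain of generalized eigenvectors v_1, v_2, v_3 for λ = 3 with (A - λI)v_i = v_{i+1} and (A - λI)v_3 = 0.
v_1 = [[4, 1, 1]]^T, v_2 = [[1, 0, 0]]^T, v_3 = [[3, 2, 1]]^T

We seek v_1 ∈ ker((A - 3I)^3) \ ker((A - 3I)^2), then set v_{i+1} = (A - 3I) v_i.

One such chain is v_1 = [[4, 1, 1]]^T, v_2 = [[1, 0, 0]]^T, v_3 = [[3, 2, 1]]^T. Check: (A - 3I) v_3 = [[0, 0, 0]]^T = 0.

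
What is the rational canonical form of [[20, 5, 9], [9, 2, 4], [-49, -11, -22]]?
The invariant factors of A (the non-unit diagonal entries of the Smith normal form of xI - A over ℚ[x]) are x^3 - 4x - 1, each dividing the next. The characteristic polynomial is their product, x^3 - 4x - 1.

The rational canonical form is the block-diagonal matrix of companion matrices C(f_i):
R = [[0, 0, 1], [1, 0, 4], [0, 1, 0]].

Note the characteristic polynomial does not split into linear factors over ℚ, so A has no Jordan form over ℚ; the rational canonical form exists over any field.

R = [[0, 0, 1], [1, 0, 4], [0, 1, 0]]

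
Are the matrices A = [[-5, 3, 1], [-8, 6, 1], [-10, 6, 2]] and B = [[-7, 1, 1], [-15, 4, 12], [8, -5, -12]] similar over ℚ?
No.

trace(A) = 3 but trace(B) = -15. The trace is a similarity invariant, so A and B are not similar.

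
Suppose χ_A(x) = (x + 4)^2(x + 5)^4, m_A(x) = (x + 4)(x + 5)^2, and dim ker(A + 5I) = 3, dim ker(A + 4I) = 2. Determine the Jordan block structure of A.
λ = -5: algebraic multiplicity 4 (exponent in χ_A), largest block size 2 (exponent in m_A), 3 blocks (geometric multiplicity). These force block sizes [2, 1, 1].
λ = -4: algebraic multiplicity 2 (exponent in χ_A), largest block size 1 (exponent in m_A), 2 blocks (geometric multiplicity). These force block sizes [1, 1].

Jordan blocks: (-5, 2), (-5, 1), (-5, 1), (-4, 1), (-4, 1)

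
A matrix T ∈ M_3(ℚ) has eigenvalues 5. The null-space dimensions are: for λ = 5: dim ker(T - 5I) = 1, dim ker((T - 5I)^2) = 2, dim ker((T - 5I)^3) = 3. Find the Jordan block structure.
Jordan blocks: (5, 3)

λ = 5: successive nullity increments [1, 1, 1] count blocks of size ≥ k; block sizes are [3].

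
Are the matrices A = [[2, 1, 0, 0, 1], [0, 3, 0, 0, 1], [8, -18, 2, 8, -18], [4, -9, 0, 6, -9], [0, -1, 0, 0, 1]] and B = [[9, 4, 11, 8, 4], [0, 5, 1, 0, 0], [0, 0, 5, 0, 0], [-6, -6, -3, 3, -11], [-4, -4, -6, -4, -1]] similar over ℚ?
trace(A) = 14 but trace(B) = 21. The trace is a similarity invariant, so A and B are not similar.

No.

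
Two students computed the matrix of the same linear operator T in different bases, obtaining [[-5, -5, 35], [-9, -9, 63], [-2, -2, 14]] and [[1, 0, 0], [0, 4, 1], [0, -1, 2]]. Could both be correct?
No.

trace(A) = 0 but trace(B) = 7. The trace is a similarity invariant, so A and B are not similar.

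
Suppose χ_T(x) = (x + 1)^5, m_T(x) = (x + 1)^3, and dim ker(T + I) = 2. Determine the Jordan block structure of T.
Jordan blocks: (-1, 3), (-1, 2)

λ = -1: algebraic multiplicity 5 (exponent in χ_T), largest block size 3 (exponent in m_T), 2 blocks (geometric multiplicity). These force block sizes [3, 2].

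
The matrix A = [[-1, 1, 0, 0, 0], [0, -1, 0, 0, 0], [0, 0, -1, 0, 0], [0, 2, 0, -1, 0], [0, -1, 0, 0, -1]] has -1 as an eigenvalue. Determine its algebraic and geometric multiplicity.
The characteristic polynomial is (x + 1)^5, so the factor x + 1 appears with exponent 5: the algebraic multiplicity is 5.

rank(A + I) = 1, so the eigenspace has dimension 5 - 1 = 4: the geometric multiplicity is 4.

Since 4 < 5, A is not diagonalizable.

algebraic multiplicity 5, geometric multiplicity 4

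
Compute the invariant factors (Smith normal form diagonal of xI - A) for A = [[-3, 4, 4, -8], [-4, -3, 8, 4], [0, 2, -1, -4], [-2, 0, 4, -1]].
(x + 1)(x + 3), (x + 1)(x + 3)

The Jordan structure of A has elementary divisors (x + 3), (x + 3), (x + 1), (x + 1). Arranging the block sizes at each eigenvalue in decreasing order and taking row products gives the invariant factors.

Invariant factors (smallest first, each dividing the next): (x + 1)(x + 3), (x + 1)(x + 3).

Check: the last factor (x + 1)(x + 3) is the minimal polynomial, and the product (x + 1)^2(x + 3)^2 is the characteristic polynomial.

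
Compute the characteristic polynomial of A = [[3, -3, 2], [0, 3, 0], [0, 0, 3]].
χ_A(x) = (x - 3)^3

xI - A = [[x - 3, 3, -2], [0, x - 3, 0], [0, 0, x - 3]].

Expanding det(xI - A) along the first row:
det(xI - A) = + (x - 3)·det([[x - 3, 0], [0, x - 3]]) - (3)·det([[0, 0], [0, x - 3]]) + (-2)·det([[0, x - 3], [0, 0]]).

Evaluating gives χ_A(x) = x^3 - 9x^2 + 27x - 27 = (x - 3)^3.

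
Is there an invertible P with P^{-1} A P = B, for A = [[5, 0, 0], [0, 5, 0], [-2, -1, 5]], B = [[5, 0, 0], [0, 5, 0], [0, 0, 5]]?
Both have characteristic polynomial (x - 5)^3, but the minimal polynomial of A is (x - 5)^2 while the minimal polynomial of B is x - 5. The minimal polynomial is a similarity invariant, so A and B are not similar.

No.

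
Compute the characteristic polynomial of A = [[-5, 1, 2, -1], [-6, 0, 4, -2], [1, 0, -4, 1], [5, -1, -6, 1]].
χ_A(x) = (x + 2)^4

xI - A = [[x + 5, -1, -2, 1], [6, x, -4, 2], [-1, 0, x + 4, -1], [-5, 1, 6, x - 1]].

Expanding det(xI - A) along the first row:
det(xI - A) = + (x + 5)·det([[x, -4, 2], [0, x + 4, -1], [1, 6, x - 1]]) - (-1)·det([[6, -4, 2], [-1, x + 4, -1], [-5, 6, x - 1]]) + (-2)·det([[6, x, 2], [-1, 0, -1], [-5, 1, x - 1]]) - (1)·det([[6, x, -4], [-1, 0, x + 4], [-5, 1, 6]]).

Evaluating gives χ_A(x) = x^4 + 8x^3 + 24x^2 + 32x + 16 = (x + 2)^4.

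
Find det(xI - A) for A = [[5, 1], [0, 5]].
χ_A(x) = (x - 5)^2

xI - A = [[x - 5, -1], [0, x - 5]].

Expanding det(xI - A) along the first row:
det(xI - A) = + (x - 5)·det([[x - 5]]) - (-1)·det([[0]]).

Evaluating gives χ_A(x) = x^2 - 10x + 25 = (x - 5)^2.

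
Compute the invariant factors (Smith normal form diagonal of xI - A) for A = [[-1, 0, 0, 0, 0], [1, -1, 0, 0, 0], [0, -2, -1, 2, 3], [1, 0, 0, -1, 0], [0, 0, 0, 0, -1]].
x + 1, (x + 1)^2, (x + 1)^2

The Jordan structure of A has elementary divisors (x + 1)^2, (x + 1)^2, (x + 1). Arranging the block sizes at each eigenvalue in decreasing order and taking row products gives the invariant factors.

Invariant factors (smallest first, each dividing the next): x + 1, (x + 1)^2, (x + 1)^2.

Check: the last factor (x + 1)^2 is the minimal polynomial, and the product (x + 1)^5 is the characteristic polynomial.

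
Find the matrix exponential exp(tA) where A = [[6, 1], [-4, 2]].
A has Jordan form J = [[4, 1], [0, 4]] with A = PJP^{-1}, so e^{tA} = P e^{tJ} P^{-1}.

For a Jordan block J_k(λ), e^{tJ_k(λ)} = e^{λt} · (I + tN + t^2 N^2/2! + ... + t^{k-1} N^{k-1}/(k-1)!) where N is the nilpotent superdiagonal part.

Assembling the blocks and conjugating back gives the entries of e^{tA} as shown above.

e^{tA} = [[(2*t + 1)*e^{4*t}, t*e^{4*t}], [-4*t*e^{4*t}, (1 - 2*t)*e^{4*t}]]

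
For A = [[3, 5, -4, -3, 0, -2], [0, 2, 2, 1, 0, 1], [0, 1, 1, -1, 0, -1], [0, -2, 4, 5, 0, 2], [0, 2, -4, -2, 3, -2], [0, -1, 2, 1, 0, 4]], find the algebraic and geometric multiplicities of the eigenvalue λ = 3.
algebraic multiplicity 6, geometric multiplicity 4

The characteristic polynomial is (x - 3)^6, so the factor x - 3 appears with exponent 6: the algebraic multiplicity is 6.

rank(A - 3I) = 2, so the eigenspace has dimension 6 - 2 = 4: the geometric multiplicity is 4.

Since 4 < 6, A is not diagonalizable.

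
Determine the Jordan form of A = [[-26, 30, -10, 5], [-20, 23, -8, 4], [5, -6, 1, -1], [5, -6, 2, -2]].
J = [[-1, 1, 0, 0], [0, -1, 0, 0], [0, 0, -1, 0], [0, 0, 0, -1]]

The characteristic polynomial is det(xI - A) = (x + 1)^4, so the eigenvalues are -1 (algebraic multiplicity 4).

For λ = -1: rank(A + I) = 1, rank((A + I)^2) = 0. The eigenspace has dimension 4 - 1 = 3, so there are 3 Jordan blocks; the rank sequence gives block sizes [2, 1, 1].

Assembling the blocks gives the Jordan form J above.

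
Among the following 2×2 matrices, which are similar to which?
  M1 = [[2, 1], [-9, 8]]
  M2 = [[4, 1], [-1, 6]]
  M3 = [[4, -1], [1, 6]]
Characteristic polynomials: χ_{M1} = (x - 5)^2, χ_{M2} = (x - 5)^2, χ_{M3} = (x - 5)^2.

{M1, M2, M3}: invariant factors (x - 5)^2.

Matrices are similar if and only if their invariant-factor lists agree; the partition into similarity classes is {M1, M2, M3}.

1 class: {M1, M2, M3}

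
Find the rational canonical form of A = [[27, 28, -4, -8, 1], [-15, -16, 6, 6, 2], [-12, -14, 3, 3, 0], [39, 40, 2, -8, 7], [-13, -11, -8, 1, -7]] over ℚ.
The invariant factors of A (the non-unit diagonal entries of the Smith normal form of xI - A over ℚ[x]) are (x - 1)(x + 2)(x^3 - x - 3), each dividing the next. The characteristic polynomial is their product, (x - 1)(x + 2)(x^3 - x - 3).

The rational canonical form is the block-diagonal matrix of companion matrices C(f_i):
R = [[0, 0, 0, 0, -6], [1, 0, 0, 0, 1], [0, 1, 0, 0, 4], [0, 0, 1, 0, 3], [0, 0, 0, 1, -1]].

Note the characteristic polynomial does not split into linear factors over ℚ, so A has no Jordan form over ℚ; the rational canonical form exists over any field.

R = [[0, 0, 0, 0, -6], [1, 0, 0, 0, 1], [0, 1, 0, 0, 4], [0, 0, 1, 0, 3], [0, 0, 0, 1, -1]]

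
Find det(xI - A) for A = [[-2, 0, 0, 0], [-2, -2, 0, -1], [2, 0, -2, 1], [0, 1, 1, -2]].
xI - A = [[x + 2, 0, 0, 0], [2, x + 2, 0, 1], [-2, 0, x + 2, -1], [0, -1, -1, x + 2]].

Expanding det(xI - A) along the first row:
det(xI - A) = + (x + 2)·det([[x + 2, 0, 1], [0, x + 2, -1], [-1, -1, x + 2]]) - (0)·det([[2, 0, 1], [-2, x + 2, -1], [0, -1, x + 2]]) + (0)·det([[2, x + 2, 1], [-2, 0, -1], [0, -1, x + 2]]) - (0)·det([[2, x + 2, 0], [-2, 0, x + 2], [0, -1, -1]]).

Evaluating gives χ_A(x) = x^4 + 8x^3 + 24x^2 + 32x + 16 = (x + 2)^4.

χ_A(x) = (x + 2)^4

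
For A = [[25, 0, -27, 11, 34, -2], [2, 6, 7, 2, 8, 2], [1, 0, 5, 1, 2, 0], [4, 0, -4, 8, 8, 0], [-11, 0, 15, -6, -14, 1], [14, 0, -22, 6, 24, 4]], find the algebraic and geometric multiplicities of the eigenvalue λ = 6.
The characteristic polynomial is (x - 6)^5(x - 4), so the factor x - 6 appears with exponent 5: the algebraic multiplicity is 5.

rank(A - 6I) = 4, so the eigenspace has dimension 6 - 4 = 2: the geometric multiplicity is 2.

Since 2 < 5, A is not diagonalizable.

algebraic multiplicity 5, geometric multiplicity 2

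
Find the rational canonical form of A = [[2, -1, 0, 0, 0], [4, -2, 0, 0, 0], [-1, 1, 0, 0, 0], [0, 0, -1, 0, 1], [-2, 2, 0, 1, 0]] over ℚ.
R = [[0, 0, 0, 0, 0], [1, 0, 0, 0, 0], [0, 1, 0, 0, 0], [0, 0, 1, 0, 1], [0, 0, 0, 1, 0]]

The invariant factors of A (the non-unit diagonal entries of the Smith normal form of xI - A over ℚ[x]) are x^3(x - 1)(x + 1), each dividing the next. The characteristic polynomial is their product, x^3(x - 1)(x + 1).

The rational canonical form is the block-diagonal matrix of companion matrices C(f_i):
R = [[0, 0, 0, 0, 0], [1, 0, 0, 0, 0], [0, 1, 0, 0, 0], [0, 0, 1, 0, 1], [0, 0, 0, 1, 0]].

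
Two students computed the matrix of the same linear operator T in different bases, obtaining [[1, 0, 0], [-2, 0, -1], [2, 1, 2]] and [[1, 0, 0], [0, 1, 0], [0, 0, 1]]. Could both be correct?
No.

Both have characteristic polynomial (x - 1)^3, but the minimal polynomial of A is (x - 1)^2 while the minimal polynomial of B is x - 1. The minimal polynomial is a similarity invariant, so A and B are not similar.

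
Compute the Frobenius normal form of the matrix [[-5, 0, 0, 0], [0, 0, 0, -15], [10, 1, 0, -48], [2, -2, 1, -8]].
R = [[-5, 0, 0, 0], [0, 0, 0, -15], [0, 1, 0, -18], [0, 0, 1, -8]]

The invariant factors of A (the non-unit diagonal entries of the Smith normal form of xI - A over ℚ[x]) are x + 5, (x + 5)(x^2 + 3x + 3), each dividing the next. The characteristic polynomial is their product, (x + 5)^2(x^2 + 3x + 3).

The rational canonical form is the block-diagonal matrix of companion matrices C(f_i):
R = [[-5, 0, 0, 0], [0, 0, 0, -15], [0, 1, 0, -18], [0, 0, 1, -8]].

Note the characteristic polynomial does not split into linear factors over ℚ, so A has no Jordan form over ℚ; the rational canonical form exists over any field.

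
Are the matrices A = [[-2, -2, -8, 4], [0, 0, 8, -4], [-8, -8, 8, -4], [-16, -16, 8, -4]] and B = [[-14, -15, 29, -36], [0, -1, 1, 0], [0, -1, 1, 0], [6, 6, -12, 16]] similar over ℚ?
No.

Both have characteristic polynomial x^2(x - 4)(x + 2), but the minimal polynomial of A is x(x - 4)(x + 2) while the minimal polynomial of B is x^2(x - 4)(x + 2). The minimal polynomial is a similarity invariant, so A and B are not similar.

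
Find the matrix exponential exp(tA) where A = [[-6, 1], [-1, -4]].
A has Jordan form J = [[-5, 1], [0, -5]] with A = PJP^{-1}, so e^{tA} = P e^{tJ} P^{-1}.

For a Jordan block J_k(λ), e^{tJ_k(λ)} = e^{λt} · (I + tN + t^2 N^2/2! + ... + t^{k-1} N^{k-1}/(k-1)!) where N is the nilpotent superdiagonal part.

Assembling the blocks and conjugating back gives the entries of e^{tA} as shown above.

e^{tA} = [[(1 - t)*e^{-5*t}, t*e^{-5*t}], [-t*e^{-5*t}, (t + 1)*e^{-5*t}]]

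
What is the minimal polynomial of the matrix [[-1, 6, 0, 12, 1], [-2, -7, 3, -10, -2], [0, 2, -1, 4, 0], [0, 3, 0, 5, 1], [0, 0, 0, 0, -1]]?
m_A(x) = (x + 1)^3

The characteristic polynomial factors as (x + 1)^5. The minimal polynomial is ∏(x - λ)^{k_λ} where k_λ is the size of the largest Jordan block at λ.

For λ = -1: rank(A + I) = 3, and the largest Jordan block has size 3 (the smallest k with rank((A + I)^k) = rank((A + I)^(k+1))).

So m_A(x) = (x + 1)^3.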